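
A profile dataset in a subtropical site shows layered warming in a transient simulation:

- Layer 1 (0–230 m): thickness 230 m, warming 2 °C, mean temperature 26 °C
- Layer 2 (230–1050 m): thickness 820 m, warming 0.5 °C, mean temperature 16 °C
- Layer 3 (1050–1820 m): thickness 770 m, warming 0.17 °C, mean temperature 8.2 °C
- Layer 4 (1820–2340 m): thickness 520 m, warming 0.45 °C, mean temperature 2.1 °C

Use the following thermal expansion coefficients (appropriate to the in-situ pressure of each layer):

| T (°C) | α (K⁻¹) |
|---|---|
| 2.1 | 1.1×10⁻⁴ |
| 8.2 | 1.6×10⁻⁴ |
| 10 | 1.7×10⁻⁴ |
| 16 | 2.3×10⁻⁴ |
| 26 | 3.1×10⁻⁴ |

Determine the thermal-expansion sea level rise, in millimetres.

Layer 1 at 26 °C → α = 3.1×10⁻⁴ K⁻¹
Layer 2 at 16 °C → α = 2.3×10⁻⁴ K⁻¹
Layer 3 at 8.2 °C → α = 1.6×10⁻⁴ K⁻¹
Layer 4 at 2.1 °C → α = 1.1×10⁻⁴ K⁻¹
0–230 m: 2 × 230 × 3.1×10⁻⁴ = 0.14260 m
230–1050 m: 2.3×10⁻⁴ × 0.5 × 820 = 0.09430 m
0.17 × 1.6×10⁻⁴ × 770 = 0.020944 m
Layer 4: 1.1×10⁻⁴ × 0.45 × 520 = 0.02574 m
Δh = 0.14260 + 0.09430 + 0.020944 + 0.02574 = 0.283584 m ≈ 284 mm

Δh = 284 mm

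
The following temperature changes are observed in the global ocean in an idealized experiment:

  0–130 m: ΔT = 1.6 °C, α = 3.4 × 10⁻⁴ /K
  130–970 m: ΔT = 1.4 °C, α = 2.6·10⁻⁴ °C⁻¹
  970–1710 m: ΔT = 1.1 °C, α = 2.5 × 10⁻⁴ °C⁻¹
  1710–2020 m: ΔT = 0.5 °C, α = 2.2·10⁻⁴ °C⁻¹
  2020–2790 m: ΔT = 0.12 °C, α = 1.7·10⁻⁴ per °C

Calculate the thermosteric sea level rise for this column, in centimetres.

Layer 1: 130 × 3.4×10⁻⁴ × 1.6 = 0.07072 m
Layer 2: 1.4 × 2.6×10⁻⁴ × 840 = 0.30576 m
970–1710 m: 2.5×10⁻⁴ × 1.1 × 740 = 0.20350 m
1710–2020 m: 0.5 × 310 × 2.2×10⁻⁴ = 0.03410 m
1.7×10⁻⁴ × 770 × 0.12 = 0.015708 m
Δh = 0.07072 + 0.30576 + 0.20350 + 0.03410 + 0.015708 = 0.629788 m ≈ 63.0 cm

63.0 cm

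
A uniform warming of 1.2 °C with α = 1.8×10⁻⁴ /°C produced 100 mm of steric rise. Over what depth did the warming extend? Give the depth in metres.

H = Δh/(αΔT) = 0.1 / (1.8×10⁻⁴ × 1.2) ≈ 463.0 m

H ≈ 463 m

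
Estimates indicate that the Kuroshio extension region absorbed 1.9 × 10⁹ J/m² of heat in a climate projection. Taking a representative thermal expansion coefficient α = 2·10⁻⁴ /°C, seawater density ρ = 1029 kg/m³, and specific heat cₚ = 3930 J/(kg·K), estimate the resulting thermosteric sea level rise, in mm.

Δh = αQ/(ρcₚ) = 2×10⁻⁴ × 1.9×10⁹ / (1029 × 3930) ≈ 0.093967 m

Δh ≈ 94.0 mm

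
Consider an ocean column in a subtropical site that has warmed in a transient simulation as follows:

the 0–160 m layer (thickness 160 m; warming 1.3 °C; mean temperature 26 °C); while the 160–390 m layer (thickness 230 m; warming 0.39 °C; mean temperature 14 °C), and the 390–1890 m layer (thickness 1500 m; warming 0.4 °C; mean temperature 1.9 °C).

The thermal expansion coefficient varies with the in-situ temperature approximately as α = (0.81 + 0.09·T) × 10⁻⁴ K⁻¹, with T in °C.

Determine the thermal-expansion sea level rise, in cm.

Layer 1: α = (0.81 + 0.09×26)×10⁻⁴ = 3.15×10⁻⁴ K⁻¹
Layer 2: α = (0.81 + 0.09×14)×10⁻⁴ = 2.07×10⁻⁴ K⁻¹
Layer 3: α = (0.81 + 0.09×1.9)×10⁻⁴ = 0.981×10⁻⁴ K⁻¹
1.3 × 160 × 3.15×10⁻⁴ = 0.06552 m
160–390 m: 230 × 0.39 × 2.07×10⁻⁴ = 0.0185679 m
390–1890 m: 0.981×10⁻⁴ × 1500 × 0.4 = 0.05886 m
Δh = 0.06552 + 0.0185679 + 0.05886 = 0.1429479 m

Δh ≈ 14 cm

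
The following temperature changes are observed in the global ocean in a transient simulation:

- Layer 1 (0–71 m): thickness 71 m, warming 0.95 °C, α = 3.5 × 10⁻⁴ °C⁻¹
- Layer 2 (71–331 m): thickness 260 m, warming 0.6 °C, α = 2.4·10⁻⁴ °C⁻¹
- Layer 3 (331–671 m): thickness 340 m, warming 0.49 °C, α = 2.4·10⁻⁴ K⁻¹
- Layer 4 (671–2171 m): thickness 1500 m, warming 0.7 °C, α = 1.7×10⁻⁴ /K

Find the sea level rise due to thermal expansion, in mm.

Δh = 280 mm

Layer 1: 3.5×10⁻⁴ × 0.95 × 71 = 0.0236075 m
71–331 m: 260 × 0.6 × 2.4×10⁻⁴ = 0.03744 m
Layer 3: 340 × 2.4×10⁻⁴ × 0.49 = 0.039984 m
Layer 4: 1500 × 1.7×10⁻⁴ × 0.7 = 0.17850 m
Δh = 0.0236075 + 0.03744 + 0.039984 + 0.17850 = 0.2795315 m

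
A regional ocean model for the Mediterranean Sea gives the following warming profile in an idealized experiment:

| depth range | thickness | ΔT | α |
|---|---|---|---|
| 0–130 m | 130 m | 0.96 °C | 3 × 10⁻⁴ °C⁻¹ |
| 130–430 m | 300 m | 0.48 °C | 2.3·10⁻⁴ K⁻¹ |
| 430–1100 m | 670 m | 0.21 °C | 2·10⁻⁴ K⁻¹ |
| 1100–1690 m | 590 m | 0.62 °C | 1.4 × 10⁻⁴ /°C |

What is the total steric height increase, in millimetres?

about 150 mm

Layer 1: 3×10⁻⁴ × 0.96 × 130 = 0.03744 m
Layer 2: 300 × 0.48 × 2.3×10⁻⁴ = 0.03312 m
430–1100 m: 670 × 2×10⁻⁴ × 0.21 = 0.02814 m
1100–1690 m: 1.4×10⁻⁴ × 0.62 × 590 = 0.051212 m
Δh = 0.03744 + 0.03312 + 0.02814 + 0.051212 = 0.149912 m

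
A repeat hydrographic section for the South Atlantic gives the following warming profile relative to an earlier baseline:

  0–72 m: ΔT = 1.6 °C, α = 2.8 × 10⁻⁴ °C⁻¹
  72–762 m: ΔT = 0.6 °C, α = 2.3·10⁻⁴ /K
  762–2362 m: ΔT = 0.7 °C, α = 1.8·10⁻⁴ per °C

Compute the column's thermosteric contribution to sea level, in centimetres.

0–72 m: 2.8×10⁻⁴ × 72 × 1.6 = 0.032256 m
Layer 2: 2.3×10⁻⁴ × 0.6 × 690 = 0.09522 m
762–2362 m: 0.7 × 1600 × 1.8×10⁻⁴ = 0.20160 m
Δh = 0.032256 + 0.09522 + 0.20160 = 0.329076 m

32.9 cm of thermosteric rise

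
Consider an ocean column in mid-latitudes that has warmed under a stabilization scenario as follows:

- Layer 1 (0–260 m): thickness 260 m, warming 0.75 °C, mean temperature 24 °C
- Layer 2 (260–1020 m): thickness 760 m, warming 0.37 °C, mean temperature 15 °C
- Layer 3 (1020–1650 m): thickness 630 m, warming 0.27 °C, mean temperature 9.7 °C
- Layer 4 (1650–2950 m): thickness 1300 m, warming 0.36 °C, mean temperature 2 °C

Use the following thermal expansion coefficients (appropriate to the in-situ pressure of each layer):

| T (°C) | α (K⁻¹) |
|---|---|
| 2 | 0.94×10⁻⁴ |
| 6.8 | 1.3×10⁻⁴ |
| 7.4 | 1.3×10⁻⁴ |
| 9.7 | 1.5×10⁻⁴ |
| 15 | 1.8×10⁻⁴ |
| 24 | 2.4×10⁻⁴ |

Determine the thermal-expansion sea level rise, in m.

Δh ≈ 0.167 m

Layer 1 at 24 °C → α = 2.4×10⁻⁴ K⁻¹
Layer 2 at 15 °C → α = 1.8×10⁻⁴ K⁻¹
Layer 3 at 9.7 °C → α = 1.5×10⁻⁴ K⁻¹
Layer 4 at 2 °C → α = 0.94×10⁻⁴ K⁻¹
0–260 m: 0.75 × 260 × 2.4×10⁻⁴ = 0.04680 m
260–1020 m: 760 × 0.37 × 1.8×10⁻⁴ = 0.050616 m
Layer 3: 1.5×10⁻⁴ × 630 × 0.27 = 0.025515 m
Layer 4: 0.36 × 0.94×10⁻⁴ × 1300 = 0.043992 m
Δh = 0.04680 + 0.050616 + 0.025515 + 0.043992 = 0.166923 m ≈ 0.167 m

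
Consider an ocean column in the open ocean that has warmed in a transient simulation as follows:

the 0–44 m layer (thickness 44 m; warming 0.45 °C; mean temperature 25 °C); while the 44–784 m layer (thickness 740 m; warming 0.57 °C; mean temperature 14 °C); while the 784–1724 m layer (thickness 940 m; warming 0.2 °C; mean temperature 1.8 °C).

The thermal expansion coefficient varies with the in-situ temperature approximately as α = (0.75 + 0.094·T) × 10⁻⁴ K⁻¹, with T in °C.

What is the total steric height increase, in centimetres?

Δh ≈ 11 cm

Layer 1: α = (0.75 + 0.094×25)×10⁻⁴ = 3.1×10⁻⁴ K⁻¹
Layer 2: α = (0.75 + 0.094×14)×10⁻⁴ = 2.066×10⁻⁴ K⁻¹
Layer 3: α = (0.75 + 0.094×1.8)×10⁻⁴ = 0.9192×10⁻⁴ K⁻¹
Layer 1: 0.45 × 3.1×10⁻⁴ × 44 = 0.006138 m
Layer 2: 740 × 2.066×10⁻⁴ × 0.57 = 0.08714388 m
0.2 × 940 × 0.9192×10⁻⁴ = 0.01728096 m
Δh = 0.006138 + 0.08714388 + 0.01728096 = 0.11056284 m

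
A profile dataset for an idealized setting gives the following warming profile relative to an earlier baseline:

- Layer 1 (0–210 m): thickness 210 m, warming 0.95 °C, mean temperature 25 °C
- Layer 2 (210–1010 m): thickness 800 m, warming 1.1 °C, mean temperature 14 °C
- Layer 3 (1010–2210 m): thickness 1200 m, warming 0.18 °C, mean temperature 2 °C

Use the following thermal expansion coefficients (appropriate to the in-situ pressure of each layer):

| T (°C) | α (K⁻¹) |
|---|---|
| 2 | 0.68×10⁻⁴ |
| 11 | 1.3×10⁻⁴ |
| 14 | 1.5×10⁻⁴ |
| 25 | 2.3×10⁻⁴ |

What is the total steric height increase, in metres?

Δh ≈ 0.19 m

Layer 1 at 25 °C → α = 2.3×10⁻⁴ K⁻¹
Layer 2 at 14 °C → α = 1.5×10⁻⁴ K⁻¹
Layer 3 at 2 °C → α = 0.68×10⁻⁴ K⁻¹
0–210 m: 2.3×10⁻⁴ × 0.95 × 210 = 0.045885 m
Layer 2: 800 × 1.1 × 1.5×10⁻⁴ = 0.13200 m
Layer 3: 0.68×10⁻⁴ × 0.18 × 1200 = 0.014688 m
Δh = 0.045885 + 0.13200 + 0.014688 = 0.192573 m ≈ 0.19 m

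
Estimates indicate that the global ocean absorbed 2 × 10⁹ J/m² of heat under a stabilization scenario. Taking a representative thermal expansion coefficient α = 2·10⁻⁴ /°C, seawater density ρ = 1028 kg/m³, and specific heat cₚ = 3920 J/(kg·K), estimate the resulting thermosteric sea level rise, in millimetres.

Δh = αQ/(ρcₚ) = 2×10⁻⁴ × 2×10⁹ / (1028 × 3920) ≈ 0.099261 m

99 mm of thermosteric rise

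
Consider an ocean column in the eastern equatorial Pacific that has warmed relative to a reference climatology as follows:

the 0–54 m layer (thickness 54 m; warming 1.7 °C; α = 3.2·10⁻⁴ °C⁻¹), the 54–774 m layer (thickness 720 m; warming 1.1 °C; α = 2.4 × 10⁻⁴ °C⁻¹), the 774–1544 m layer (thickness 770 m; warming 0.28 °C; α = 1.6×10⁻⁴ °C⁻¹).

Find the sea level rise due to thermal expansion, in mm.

1.7 × 54 × 3.2×10⁻⁴ = 0.029376 m
2.4×10⁻⁴ × 1.1 × 720 = 0.19008 m
Layer 3: 0.28 × 1.6×10⁻⁴ × 770 = 0.034496 m
Δh = 0.029376 + 0.19008 + 0.034496 = 0.253952 m ≈ 250 mm

Δh ≈ 250 mm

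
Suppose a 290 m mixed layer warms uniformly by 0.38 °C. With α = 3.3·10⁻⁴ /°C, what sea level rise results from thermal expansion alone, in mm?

36.4 mm

Δh = αΔT·H = 3.3×10⁻⁴ × 0.38 × 290 = 0.036366 m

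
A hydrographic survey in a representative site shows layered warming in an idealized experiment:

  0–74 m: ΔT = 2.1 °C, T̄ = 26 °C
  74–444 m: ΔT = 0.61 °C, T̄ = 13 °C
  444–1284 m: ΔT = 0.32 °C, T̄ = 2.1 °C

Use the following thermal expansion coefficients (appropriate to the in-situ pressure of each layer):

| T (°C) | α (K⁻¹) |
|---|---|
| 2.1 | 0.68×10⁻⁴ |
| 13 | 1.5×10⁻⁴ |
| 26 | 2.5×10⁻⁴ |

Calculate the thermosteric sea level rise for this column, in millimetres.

Δh = 91 mm

Layer 1 at 26 °C → α = 2.5×10⁻⁴ K⁻¹
Layer 2 at 13 °C → α = 1.5×10⁻⁴ K⁻¹
Layer 3 at 2.1 °C → α = 0.68×10⁻⁴ K⁻¹
Layer 1: 74 × 2.5×10⁻⁴ × 2.1 = 0.03885 m
370 × 0.61 × 1.5×10⁻⁴ = 0.033855 m
Layer 3: 0.32 × 0.68×10⁻⁴ × 840 = 0.0182784 m
Δh = 0.03885 + 0.033855 + 0.0182784 = 0.0909834 m ≈ 91 mm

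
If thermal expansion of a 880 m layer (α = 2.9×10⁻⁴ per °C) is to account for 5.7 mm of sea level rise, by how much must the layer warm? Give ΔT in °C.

ΔT = Δh/(αH) = 0.0057 / (2.9×10⁻⁴ × 880) ≈ 0.02234 °C

ΔT ≈ 0.0223 °C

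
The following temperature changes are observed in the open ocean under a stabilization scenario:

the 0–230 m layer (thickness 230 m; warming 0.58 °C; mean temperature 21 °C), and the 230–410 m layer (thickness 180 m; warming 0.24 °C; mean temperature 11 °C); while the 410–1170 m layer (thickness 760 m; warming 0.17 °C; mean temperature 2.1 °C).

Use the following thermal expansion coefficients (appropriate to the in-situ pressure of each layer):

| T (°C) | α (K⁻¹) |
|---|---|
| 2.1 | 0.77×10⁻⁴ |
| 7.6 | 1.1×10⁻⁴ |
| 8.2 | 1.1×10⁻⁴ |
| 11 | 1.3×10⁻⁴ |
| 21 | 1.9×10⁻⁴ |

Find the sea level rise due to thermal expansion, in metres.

0.0409 m

Layer 1 at 21 °C → α = 1.9×10⁻⁴ K⁻¹
Layer 2 at 11 °C → α = 1.3×10⁻⁴ K⁻¹
Layer 3 at 2.1 °C → α = 0.77×10⁻⁴ K⁻¹
Layer 1: 1.9×10⁻⁴ × 0.58 × 230 = 0.025346 m
Layer 2: 0.24 × 180 × 1.3×10⁻⁴ = 0.005616 m
0.17 × 760 × 0.77×10⁻⁴ = 0.0099484 m
Δh = 0.025346 + 0.005616 + 0.0099484 = 0.0409104 m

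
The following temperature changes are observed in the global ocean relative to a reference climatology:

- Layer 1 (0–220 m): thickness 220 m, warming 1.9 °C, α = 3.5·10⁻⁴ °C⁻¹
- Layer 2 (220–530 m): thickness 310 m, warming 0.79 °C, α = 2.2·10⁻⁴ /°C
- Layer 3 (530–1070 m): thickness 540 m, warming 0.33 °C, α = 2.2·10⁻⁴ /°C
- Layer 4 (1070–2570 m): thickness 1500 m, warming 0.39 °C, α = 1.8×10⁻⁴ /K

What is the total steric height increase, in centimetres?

3.5×10⁻⁴ × 220 × 1.9 = 0.14630 m
Layer 2: 310 × 2.2×10⁻⁴ × 0.79 = 0.053878 m
Layer 3: 2.2×10⁻⁴ × 540 × 0.33 = 0.039204 m
1070–2570 m: 0.39 × 1500 × 1.8×10⁻⁴ = 0.10530 m
Δh = 0.14630 + 0.053878 + 0.039204 + 0.10530 = 0.344682 m ≈ 34.5 cm

Δh = 34.5 cm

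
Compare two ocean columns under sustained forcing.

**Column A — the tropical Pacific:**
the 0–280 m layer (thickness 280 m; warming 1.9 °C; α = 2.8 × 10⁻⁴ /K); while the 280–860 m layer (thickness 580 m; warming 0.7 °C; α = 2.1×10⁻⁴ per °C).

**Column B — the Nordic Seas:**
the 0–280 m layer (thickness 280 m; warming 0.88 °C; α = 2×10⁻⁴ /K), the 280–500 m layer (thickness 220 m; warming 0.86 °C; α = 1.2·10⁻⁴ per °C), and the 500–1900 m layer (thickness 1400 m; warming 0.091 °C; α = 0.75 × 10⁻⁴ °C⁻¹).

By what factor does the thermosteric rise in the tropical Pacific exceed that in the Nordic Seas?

a factor of 2.9

A 0–280 m: 280 × 2.8×10⁻⁴ × 1.9 = 0.14896 m
A 2.1×10⁻⁴ × 580 × 0.7 = 0.08526 m
A total: 0.23422 m
B Layer 1: 2×10⁻⁴ × 0.88 × 280 = 0.04928 m
B Layer 2: 1.2×10⁻⁴ × 220 × 0.86 = 0.022704 m
B Layer 3: 1400 × 0.091 × 0.75×10⁻⁴ = 0.009555 m
B total: 0.081539 m
Ratio: 0.23422 / 0.081539 ≈ 2.872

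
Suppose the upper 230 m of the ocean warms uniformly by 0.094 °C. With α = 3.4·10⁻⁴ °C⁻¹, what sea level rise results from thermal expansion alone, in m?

Δh = αΔT·H = 3.4×10⁻⁴ × 0.094 × 230 = 0.0073508 m

0.00735 m of thermosteric rise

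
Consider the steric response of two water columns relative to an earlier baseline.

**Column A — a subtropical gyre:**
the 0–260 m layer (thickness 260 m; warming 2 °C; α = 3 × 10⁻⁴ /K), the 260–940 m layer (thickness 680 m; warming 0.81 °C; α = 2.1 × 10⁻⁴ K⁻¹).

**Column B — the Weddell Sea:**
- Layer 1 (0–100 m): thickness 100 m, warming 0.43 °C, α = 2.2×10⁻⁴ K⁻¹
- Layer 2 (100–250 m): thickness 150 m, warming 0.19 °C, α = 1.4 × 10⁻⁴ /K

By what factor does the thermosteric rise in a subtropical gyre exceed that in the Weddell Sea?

A 0–260 m: 260 × 3×10⁻⁴ × 2 = 0.15600 m
A Layer 2: 680 × 2.1×10⁻⁴ × 0.81 = 0.115668 m
A total: 0.271668 m
B 2.2×10⁻⁴ × 0.43 × 100 = 0.00946 m
B Layer 2: 1.4×10⁻⁴ × 150 × 0.19 = 0.00399 m
B total: 0.01345 m
Ratio: 0.271668 / 0.01345 ≈ 20.20

20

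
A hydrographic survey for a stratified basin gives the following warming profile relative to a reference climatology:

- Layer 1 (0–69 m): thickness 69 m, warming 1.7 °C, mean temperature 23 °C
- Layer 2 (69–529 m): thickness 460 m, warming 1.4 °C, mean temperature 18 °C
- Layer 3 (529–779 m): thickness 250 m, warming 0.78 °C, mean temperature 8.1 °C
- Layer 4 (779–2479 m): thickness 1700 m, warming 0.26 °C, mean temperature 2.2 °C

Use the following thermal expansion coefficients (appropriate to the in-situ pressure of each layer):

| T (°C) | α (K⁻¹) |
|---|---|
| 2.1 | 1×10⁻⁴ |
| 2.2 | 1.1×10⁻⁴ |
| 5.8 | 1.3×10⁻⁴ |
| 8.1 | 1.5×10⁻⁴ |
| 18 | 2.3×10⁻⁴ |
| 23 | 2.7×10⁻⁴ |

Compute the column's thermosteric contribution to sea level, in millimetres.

Δh ≈ 258 mm

Layer 1 at 23 °C → α = 2.7×10⁻⁴ K⁻¹
Layer 2 at 18 °C → α = 2.3×10⁻⁴ K⁻¹
Layer 3 at 8.1 °C → α = 1.5×10⁻⁴ K⁻¹
Layer 4 at 2.2 °C → α = 1.1×10⁻⁴ K⁻¹
Layer 1: 2.7×10⁻⁴ × 1.7 × 69 = 0.031671 m
Layer 2: 2.3×10⁻⁴ × 460 × 1.4 = 0.14812 m
1.5×10⁻⁴ × 250 × 0.78 = 0.02925 m
1.1×10⁻⁴ × 1700 × 0.26 = 0.04862 m
Δh = 0.031671 + 0.14812 + 0.02925 + 0.04862 = 0.257661 m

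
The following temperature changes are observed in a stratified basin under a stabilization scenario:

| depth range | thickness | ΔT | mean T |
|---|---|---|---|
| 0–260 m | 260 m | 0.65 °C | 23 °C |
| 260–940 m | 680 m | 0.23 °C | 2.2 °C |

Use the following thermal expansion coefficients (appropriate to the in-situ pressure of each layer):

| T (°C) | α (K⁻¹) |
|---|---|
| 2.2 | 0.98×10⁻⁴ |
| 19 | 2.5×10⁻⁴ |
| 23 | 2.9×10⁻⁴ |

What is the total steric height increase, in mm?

Layer 1 at 23 °C → α = 2.9×10⁻⁴ K⁻¹
Layer 2 at 2.2 °C → α = 0.98×10⁻⁴ K⁻¹
Layer 1: 260 × 0.65 × 2.9×10⁻⁴ = 0.04901 m
260–940 m: 0.98×10⁻⁴ × 680 × 0.23 = 0.0153272 m
Δh = 0.04901 + 0.0153272 = 0.0643372 m ≈ 64.3 mm

about 64.3 mm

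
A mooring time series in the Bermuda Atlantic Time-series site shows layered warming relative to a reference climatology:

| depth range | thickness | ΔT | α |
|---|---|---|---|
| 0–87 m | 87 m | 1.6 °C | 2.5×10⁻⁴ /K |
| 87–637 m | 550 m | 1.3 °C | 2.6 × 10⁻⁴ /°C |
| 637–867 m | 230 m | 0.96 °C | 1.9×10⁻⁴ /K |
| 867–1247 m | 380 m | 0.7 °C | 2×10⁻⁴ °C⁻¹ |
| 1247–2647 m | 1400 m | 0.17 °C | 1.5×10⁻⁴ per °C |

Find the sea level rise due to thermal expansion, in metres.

0–87 m: 2.5×10⁻⁴ × 1.6 × 87 = 0.03480 m
Layer 2: 1.3 × 550 × 2.6×10⁻⁴ = 0.18590 m
1.9×10⁻⁴ × 0.96 × 230 = 0.041952 m
0.7 × 2×10⁻⁴ × 380 = 0.05320 m
1247–2647 m: 1400 × 1.5×10⁻⁴ × 0.17 = 0.03570 m
Δh = 0.03480 + 0.18590 + 0.041952 + 0.05320 + 0.03570 = 0.351552 m ≈ 0.352 m

0.352 m of thermosteric rise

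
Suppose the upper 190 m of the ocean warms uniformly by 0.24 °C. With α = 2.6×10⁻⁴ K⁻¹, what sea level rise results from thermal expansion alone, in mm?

Δh = αΔT·H = 2.6×10⁻⁴ × 0.24 × 190 = 0.011856 m

Δh = 11.9 mm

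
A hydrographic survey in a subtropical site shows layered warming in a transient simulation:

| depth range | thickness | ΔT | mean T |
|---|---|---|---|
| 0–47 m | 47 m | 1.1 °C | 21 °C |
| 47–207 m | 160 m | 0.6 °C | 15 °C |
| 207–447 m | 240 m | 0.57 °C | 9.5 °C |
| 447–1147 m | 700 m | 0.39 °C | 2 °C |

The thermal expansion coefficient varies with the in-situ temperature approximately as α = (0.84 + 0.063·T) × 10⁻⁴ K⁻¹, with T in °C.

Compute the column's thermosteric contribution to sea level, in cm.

Δh ≈ 7.44 cm

Layer 1: α = (0.84 + 0.063×21)×10⁻⁴ = 2.163×10⁻⁴ K⁻¹
Layer 2: α = (0.84 + 0.063×15)×10⁻⁴ = 1.785×10⁻⁴ K⁻¹
Layer 3: α = (0.84 + 0.063×9.5)×10⁻⁴ = 1.4385×10⁻⁴ K⁻¹
Layer 4: α = (0.84 + 0.063×2)×10⁻⁴ = 0.966×10⁻⁴ K⁻¹
Layer 1: 2.163×10⁻⁴ × 1.1 × 47 = 0.01118271 m
47–207 m: 1.785×10⁻⁴ × 0.6 × 160 = 0.017136 m
Layer 3: 1.4385×10⁻⁴ × 240 × 0.57 = 0.01967868 m
Layer 4: 0.966×10⁻⁴ × 700 × 0.39 = 0.0263718 m
Δh = 0.01118271 + 0.017136 + 0.01967868 + 0.0263718 = 0.07436919 m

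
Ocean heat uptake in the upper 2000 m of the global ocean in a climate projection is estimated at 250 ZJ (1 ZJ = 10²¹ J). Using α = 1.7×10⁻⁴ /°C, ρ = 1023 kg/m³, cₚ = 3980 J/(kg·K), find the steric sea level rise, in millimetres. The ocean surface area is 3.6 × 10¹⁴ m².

29.0 mm of thermosteric rise

Per unit area: Q = 250×10²¹ / (3.6×10¹⁴) ≈ 6.944×10⁸ J/m²
Δh = αQ/(ρcₚ) = 1.7×10⁻⁴ × 6.944×10⁸ / (1023 × 3980) ≈ 0.028993 m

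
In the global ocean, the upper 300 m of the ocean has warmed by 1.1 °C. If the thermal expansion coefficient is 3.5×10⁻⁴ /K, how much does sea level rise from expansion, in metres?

Δh = αΔT·H = 3.5×10⁻⁴ × 1.1 × 300 = 0.11550 m

Δh ≈ 0.12 m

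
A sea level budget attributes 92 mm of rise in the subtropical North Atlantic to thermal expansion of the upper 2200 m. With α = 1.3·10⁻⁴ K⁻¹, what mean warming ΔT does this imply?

ΔT = Δh/(αH) = 0.092 / (1.3×10⁻⁴ × 2200) ≈ 0.3217 K

ΔT ≈ 0.32 K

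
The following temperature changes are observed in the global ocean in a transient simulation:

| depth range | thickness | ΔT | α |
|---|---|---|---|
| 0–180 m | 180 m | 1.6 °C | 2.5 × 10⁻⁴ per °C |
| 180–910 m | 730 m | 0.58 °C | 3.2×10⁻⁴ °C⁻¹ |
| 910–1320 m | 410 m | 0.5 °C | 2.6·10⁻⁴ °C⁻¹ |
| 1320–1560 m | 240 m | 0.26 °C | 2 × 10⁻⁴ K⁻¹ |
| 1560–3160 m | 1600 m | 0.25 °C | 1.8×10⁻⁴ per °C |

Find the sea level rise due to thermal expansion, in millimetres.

1.6 × 180 × 2.5×10⁻⁴ = 0.07200 m
Layer 2: 3.2×10⁻⁴ × 0.58 × 730 = 0.135488 m
2.6×10⁻⁴ × 410 × 0.5 = 0.05330 m
240 × 2×10⁻⁴ × 0.26 = 0.01248 m
Layer 5: 1.8×10⁻⁴ × 0.25 × 1600 = 0.07200 m
Δh = 0.07200 + 0.135488 + 0.05330 + 0.01248 + 0.07200 = 0.345268 m

Δh ≈ 345 mm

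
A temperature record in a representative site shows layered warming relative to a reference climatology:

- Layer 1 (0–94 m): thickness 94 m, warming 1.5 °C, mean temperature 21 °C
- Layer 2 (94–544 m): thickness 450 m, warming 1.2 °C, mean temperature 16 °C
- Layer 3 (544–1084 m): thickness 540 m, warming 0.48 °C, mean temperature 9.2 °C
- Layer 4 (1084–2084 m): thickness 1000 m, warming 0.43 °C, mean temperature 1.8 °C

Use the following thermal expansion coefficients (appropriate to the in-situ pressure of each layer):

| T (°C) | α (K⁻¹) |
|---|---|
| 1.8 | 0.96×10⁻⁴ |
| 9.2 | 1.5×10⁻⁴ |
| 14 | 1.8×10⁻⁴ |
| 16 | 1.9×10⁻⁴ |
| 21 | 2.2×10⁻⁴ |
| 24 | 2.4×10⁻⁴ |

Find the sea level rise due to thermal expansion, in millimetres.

214 mm

Layer 1 at 21 °C → α = 2.2×10⁻⁴ K⁻¹
Layer 2 at 16 °C → α = 1.9×10⁻⁴ K⁻¹
Layer 3 at 9.2 °C → α = 1.5×10⁻⁴ K⁻¹
Layer 4 at 1.8 °C → α = 0.96×10⁻⁴ K⁻¹
0–94 m: 1.5 × 2.2×10⁻⁴ × 94 = 0.03102 m
94–544 m: 1.9×10⁻⁴ × 1.2 × 450 = 0.10260 m
544–1084 m: 540 × 0.48 × 1.5×10⁻⁴ = 0.03888 m
Layer 4: 0.43 × 0.96×10⁻⁴ × 1000 = 0.04128 m
Δh = 0.03102 + 0.10260 + 0.03888 + 0.04128 = 0.21378 m ≈ 214 mm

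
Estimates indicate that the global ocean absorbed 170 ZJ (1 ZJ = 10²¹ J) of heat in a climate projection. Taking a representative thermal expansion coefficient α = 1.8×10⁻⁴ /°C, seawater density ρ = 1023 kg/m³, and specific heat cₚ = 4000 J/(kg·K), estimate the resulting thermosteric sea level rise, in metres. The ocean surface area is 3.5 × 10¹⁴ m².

0.021 m of thermosteric rise

Per unit area: Q = 170×10²¹ / (3.5×10¹⁴) ≈ 4.857×10⁸ J/m²
Δh = αQ/(ρcₚ) = 1.8×10⁻⁴ × 4.857×10⁸ / (1023 × 4000) ≈ 0.021365 m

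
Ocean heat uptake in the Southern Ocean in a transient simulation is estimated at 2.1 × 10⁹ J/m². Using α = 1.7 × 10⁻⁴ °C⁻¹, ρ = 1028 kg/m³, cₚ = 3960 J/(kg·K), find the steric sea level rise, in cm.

Δh ≈ 8.77 cm

Δh = αQ/(ρcₚ) = 1.7×10⁻⁴ × 2.1×10⁹ / (1028 × 3960) ≈ 0.087696 m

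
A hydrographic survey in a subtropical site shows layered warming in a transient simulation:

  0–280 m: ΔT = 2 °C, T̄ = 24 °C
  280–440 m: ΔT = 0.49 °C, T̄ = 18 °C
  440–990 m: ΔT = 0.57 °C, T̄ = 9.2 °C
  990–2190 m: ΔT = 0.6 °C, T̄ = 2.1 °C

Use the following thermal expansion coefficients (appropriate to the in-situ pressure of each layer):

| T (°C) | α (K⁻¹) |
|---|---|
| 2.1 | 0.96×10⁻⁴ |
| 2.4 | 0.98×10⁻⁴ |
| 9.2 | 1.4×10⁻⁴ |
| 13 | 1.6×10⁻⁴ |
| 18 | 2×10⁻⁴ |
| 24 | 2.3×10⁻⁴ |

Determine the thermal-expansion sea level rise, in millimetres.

Layer 1 at 24 °C → α = 2.3×10⁻⁴ K⁻¹
Layer 2 at 18 °C → α = 2×10⁻⁴ K⁻¹
Layer 3 at 9.2 °C → α = 1.4×10⁻⁴ K⁻¹
Layer 4 at 2.1 °C → α = 0.96×10⁻⁴ K⁻¹
Layer 1: 2.3×10⁻⁴ × 280 × 2 = 0.12880 m
160 × 2×10⁻⁴ × 0.49 = 0.01568 m
440–990 m: 1.4×10⁻⁴ × 0.57 × 550 = 0.04389 m
Layer 4: 1200 × 0.96×10⁻⁴ × 0.6 = 0.06912 m
Δh = 0.12880 + 0.01568 + 0.04389 + 0.06912 = 0.25749 m

Δh = 257 mm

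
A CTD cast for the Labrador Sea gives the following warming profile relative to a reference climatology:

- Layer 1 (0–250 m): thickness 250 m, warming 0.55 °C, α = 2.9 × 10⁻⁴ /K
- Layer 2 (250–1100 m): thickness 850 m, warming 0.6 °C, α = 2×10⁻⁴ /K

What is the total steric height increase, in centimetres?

0–250 m: 2.9×10⁻⁴ × 0.55 × 250 = 0.039875 m
2×10⁻⁴ × 0.6 × 850 = 0.10200 m
Δh = 0.039875 + 0.10200 = 0.141875 m ≈ 14 cm

14 cm of thermosteric rise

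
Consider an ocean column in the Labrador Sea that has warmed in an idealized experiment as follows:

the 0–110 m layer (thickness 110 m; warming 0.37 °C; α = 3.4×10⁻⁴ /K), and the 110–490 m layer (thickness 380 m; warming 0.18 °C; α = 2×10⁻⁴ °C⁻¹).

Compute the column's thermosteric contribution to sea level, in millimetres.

0–110 m: 0.37 × 110 × 3.4×10⁻⁴ = 0.013838 m
Layer 2: 380 × 0.18 × 2×10⁻⁴ = 0.01368 m
Δh = 0.013838 + 0.01368 = 0.027518 m ≈ 28 mm

about 28 mm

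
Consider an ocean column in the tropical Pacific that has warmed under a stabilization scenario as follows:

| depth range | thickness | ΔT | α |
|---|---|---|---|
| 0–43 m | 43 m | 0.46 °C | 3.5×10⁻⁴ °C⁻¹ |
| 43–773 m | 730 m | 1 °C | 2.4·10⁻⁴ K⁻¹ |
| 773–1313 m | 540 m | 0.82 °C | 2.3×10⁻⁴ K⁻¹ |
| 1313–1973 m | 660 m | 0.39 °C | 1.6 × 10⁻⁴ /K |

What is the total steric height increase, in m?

0–43 m: 0.46 × 3.5×10⁻⁴ × 43 = 0.006923 m
43–773 m: 1 × 2.4×10⁻⁴ × 730 = 0.17520 m
Layer 3: 0.82 × 540 × 2.3×10⁻⁴ = 0.101844 m
0.39 × 1.6×10⁻⁴ × 660 = 0.041184 m
Δh = 0.006923 + 0.17520 + 0.101844 + 0.041184 = 0.325151 m ≈ 0.325 m

0.325 m of thermosteric rise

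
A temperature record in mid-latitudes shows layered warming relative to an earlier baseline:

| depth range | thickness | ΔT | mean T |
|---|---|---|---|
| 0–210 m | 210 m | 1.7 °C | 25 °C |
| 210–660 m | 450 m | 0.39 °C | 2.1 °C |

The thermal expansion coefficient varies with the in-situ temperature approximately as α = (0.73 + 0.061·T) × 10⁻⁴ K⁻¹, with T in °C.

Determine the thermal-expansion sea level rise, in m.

about 0.0956 m

Layer 1: α = (0.73 + 0.061×25)×10⁻⁴ = 2.255×10⁻⁴ K⁻¹
Layer 2: α = (0.73 + 0.061×2.1)×10⁻⁴ = 0.8581×10⁻⁴ K⁻¹
Layer 1: 210 × 2.255×10⁻⁴ × 1.7 = 0.0805035 m
210–660 m: 0.39 × 450 × 0.8581×10⁻⁴ = 0.015059655 m
Δh = 0.0805035 + 0.015059655 = 0.095563155 m ≈ 0.0956 m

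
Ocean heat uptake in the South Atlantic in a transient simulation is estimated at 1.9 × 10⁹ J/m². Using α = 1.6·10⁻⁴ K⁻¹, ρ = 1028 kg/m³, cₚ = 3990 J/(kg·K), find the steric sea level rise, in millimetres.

Δh = αQ/(ρcₚ) = 1.6×10⁻⁴ × 1.9×10⁹ / (1028 × 3990) ≈ 0.074115 m

Δh = 74.1 mm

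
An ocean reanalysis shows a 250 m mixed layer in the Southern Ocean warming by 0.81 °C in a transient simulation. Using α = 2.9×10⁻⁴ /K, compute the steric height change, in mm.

58.7 mm of thermosteric rise

Δh = αΔT·H = 2.9×10⁻⁴ × 0.81 × 250 = 0.058725 m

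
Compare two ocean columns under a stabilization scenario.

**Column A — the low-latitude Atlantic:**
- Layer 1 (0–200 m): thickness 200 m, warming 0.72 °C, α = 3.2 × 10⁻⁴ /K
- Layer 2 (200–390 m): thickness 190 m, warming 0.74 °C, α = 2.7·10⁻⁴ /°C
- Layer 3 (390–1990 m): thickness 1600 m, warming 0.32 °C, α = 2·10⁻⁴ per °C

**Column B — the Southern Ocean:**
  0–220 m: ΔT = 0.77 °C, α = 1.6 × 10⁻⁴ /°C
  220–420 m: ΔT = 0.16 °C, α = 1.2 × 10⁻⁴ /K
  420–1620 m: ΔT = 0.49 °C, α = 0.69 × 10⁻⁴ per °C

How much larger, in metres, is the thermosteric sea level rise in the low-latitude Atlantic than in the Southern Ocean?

Δh_A − Δh_B ≈ 0.115 m

A 0–200 m: 200 × 3.2×10⁻⁴ × 0.72 = 0.04608 m
A 190 × 0.74 × 2.7×10⁻⁴ = 0.037962 m
A 390–1990 m: 0.32 × 1600 × 2×10⁻⁴ = 0.10240 m
A total: 0.186442 m
B Layer 1: 220 × 0.77 × 1.6×10⁻⁴ = 0.027104 m
B 200 × 1.2×10⁻⁴ × 0.16 = 0.00384 m
B 0.49 × 1200 × 0.69×10⁻⁴ = 0.040572 m
B total: 0.071516 m
Difference: 0.186442 − 0.071516 = 0.114926 m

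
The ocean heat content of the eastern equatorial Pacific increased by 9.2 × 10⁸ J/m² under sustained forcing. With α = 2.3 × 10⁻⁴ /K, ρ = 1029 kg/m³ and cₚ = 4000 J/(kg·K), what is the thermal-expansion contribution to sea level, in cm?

Δh = αQ/(ρcₚ) = 2.3×10⁻⁴ × 9.2×10⁸ / (1029 × 4000) ≈ 0.051409 m

about 5.14 cm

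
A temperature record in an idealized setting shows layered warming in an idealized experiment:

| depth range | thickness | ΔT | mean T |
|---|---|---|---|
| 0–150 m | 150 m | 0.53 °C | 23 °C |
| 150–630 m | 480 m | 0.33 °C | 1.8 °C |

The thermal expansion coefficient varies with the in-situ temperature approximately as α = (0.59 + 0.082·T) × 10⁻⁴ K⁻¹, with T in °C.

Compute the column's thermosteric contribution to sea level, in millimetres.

about 31.4 mm

Layer 1: α = (0.59 + 0.082×23)×10⁻⁴ = 2.476×10⁻⁴ K⁻¹
Layer 2: α = (0.59 + 0.082×1.8)×10⁻⁴ = 0.7376×10⁻⁴ K⁻¹
0–150 m: 0.53 × 2.476×10⁻⁴ × 150 = 0.0196842 m
Layer 2: 0.33 × 0.7376×10⁻⁴ × 480 = 0.011683584 m
Δh = 0.0196842 + 0.011683584 = 0.031367784 m ≈ 31.4 mm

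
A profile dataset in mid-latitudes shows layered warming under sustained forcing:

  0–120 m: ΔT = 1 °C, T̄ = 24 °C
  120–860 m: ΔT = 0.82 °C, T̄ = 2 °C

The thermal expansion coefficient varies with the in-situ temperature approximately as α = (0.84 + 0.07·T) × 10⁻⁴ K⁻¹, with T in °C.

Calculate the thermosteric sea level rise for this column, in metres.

Layer 1: α = (0.84 + 0.07×24)×10⁻⁴ = 2.52×10⁻⁴ K⁻¹
Layer 2: α = (0.84 + 0.07×2)×10⁻⁴ = 0.98×10⁻⁴ K⁻¹
0–120 m: 120 × 1 × 2.52×10⁻⁴ = 0.03024 m
740 × 0.98×10⁻⁴ × 0.82 = 0.0594664 m
Δh = 0.03024 + 0.0594664 = 0.0897064 m ≈ 0.090 m

Δh = 0.090 m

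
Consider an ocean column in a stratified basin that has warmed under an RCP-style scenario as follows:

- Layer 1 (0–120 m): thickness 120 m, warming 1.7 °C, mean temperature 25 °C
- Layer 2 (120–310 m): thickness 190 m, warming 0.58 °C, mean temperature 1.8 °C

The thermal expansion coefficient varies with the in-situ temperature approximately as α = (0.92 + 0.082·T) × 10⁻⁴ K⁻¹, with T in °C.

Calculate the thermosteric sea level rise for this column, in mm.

Layer 1: α = (0.92 + 0.082×25)×10⁻⁴ = 2.97×10⁻⁴ K⁻¹
Layer 2: α = (0.92 + 0.082×1.8)×10⁻⁴ = 1.0676×10⁻⁴ K⁻¹
0–120 m: 120 × 2.97×10⁻⁴ × 1.7 = 0.060588 m
120–310 m: 1.0676×10⁻⁴ × 190 × 0.58 = 0.011764952 m
Δh = 0.060588 + 0.011764952 = 0.072352952 m ≈ 72.4 mm

Δh = 72.4 mm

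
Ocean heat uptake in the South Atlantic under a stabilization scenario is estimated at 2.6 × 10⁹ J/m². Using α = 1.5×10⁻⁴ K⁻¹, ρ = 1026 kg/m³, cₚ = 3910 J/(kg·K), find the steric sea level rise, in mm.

Δh = αQ/(ρcₚ) = 1.5×10⁻⁴ × 2.6×10⁹ / (1026 × 3910) ≈ 0.097217 m

Δh ≈ 97 mm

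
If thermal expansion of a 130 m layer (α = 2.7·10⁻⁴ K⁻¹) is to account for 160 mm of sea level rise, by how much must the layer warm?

ΔT = Δh/(αH) = 0.16 / (2.7×10⁻⁴ × 130) ≈ 4.558 K

4.56 K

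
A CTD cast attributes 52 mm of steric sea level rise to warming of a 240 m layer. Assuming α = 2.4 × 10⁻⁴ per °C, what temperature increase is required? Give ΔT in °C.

ΔT = Δh/(αH) = 0.052 / (2.4×10⁻⁴ × 240) ≈ 0.9028 °C

ΔT ≈ 0.903 °C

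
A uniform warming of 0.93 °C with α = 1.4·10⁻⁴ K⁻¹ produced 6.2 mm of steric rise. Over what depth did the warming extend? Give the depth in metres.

H = Δh/(αΔT) = 0.0062 / (1.4×10⁻⁴ × 0.93) ≈ 47.62 m

47.6 m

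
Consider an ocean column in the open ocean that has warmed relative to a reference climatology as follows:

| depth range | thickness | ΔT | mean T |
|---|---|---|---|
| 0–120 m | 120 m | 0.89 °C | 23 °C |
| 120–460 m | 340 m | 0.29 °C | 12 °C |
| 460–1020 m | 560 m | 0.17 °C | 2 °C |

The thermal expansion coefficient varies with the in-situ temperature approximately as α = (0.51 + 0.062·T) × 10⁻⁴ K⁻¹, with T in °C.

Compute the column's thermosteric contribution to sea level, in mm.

Layer 1: α = (0.51 + 0.062×23)×10⁻⁴ = 1.936×10⁻⁴ K⁻¹
Layer 2: α = (0.51 + 0.062×12)×10⁻⁴ = 1.254×10⁻⁴ K⁻¹
Layer 3: α = (0.51 + 0.062×2)×10⁻⁴ = 0.634×10⁻⁴ K⁻¹
1.936×10⁻⁴ × 120 × 0.89 = 0.02067648 m
1.254×10⁻⁴ × 0.29 × 340 = 0.01236444 m
460–1020 m: 0.17 × 0.634×10⁻⁴ × 560 = 0.00603568 m
Δh = 0.02067648 + 0.01236444 + 0.00603568 = 0.0390766 m ≈ 39.1 mm

about 39.1 mm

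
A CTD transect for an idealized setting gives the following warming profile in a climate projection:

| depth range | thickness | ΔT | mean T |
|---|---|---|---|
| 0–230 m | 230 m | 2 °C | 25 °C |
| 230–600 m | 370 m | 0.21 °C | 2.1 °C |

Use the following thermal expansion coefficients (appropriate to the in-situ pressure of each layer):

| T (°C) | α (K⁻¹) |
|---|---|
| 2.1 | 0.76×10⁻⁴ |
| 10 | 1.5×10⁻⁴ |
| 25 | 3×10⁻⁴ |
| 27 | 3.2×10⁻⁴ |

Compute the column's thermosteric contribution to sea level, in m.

Layer 1 at 25 °C → α = 3×10⁻⁴ K⁻¹
Layer 2 at 2.1 °C → α = 0.76×10⁻⁴ K⁻¹
0–230 m: 230 × 2 × 3×10⁻⁴ = 0.13800 m
370 × 0.21 × 0.76×10⁻⁴ = 0.0059052 m
Δh = 0.13800 + 0.0059052 = 0.1439052 m

0.144 m of thermosteric rise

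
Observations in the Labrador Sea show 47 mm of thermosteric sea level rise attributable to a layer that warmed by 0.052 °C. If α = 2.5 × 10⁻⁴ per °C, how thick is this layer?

H ≈ 3600 m

H = Δh/(αΔT) = 0.047 / (2.5×10⁻⁴ × 0.052) ≈ 3615 m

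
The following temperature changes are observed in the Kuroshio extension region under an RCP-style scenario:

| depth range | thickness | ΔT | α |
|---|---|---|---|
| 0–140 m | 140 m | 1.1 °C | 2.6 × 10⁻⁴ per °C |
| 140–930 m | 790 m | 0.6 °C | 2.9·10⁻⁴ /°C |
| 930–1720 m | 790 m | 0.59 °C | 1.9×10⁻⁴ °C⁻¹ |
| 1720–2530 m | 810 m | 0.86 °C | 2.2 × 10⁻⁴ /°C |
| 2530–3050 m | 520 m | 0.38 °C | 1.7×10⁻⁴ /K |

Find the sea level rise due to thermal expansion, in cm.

0–140 m: 2.6×10⁻⁴ × 140 × 1.1 = 0.04004 m
0.6 × 2.9×10⁻⁴ × 790 = 0.13746 m
930–1720 m: 0.59 × 790 × 1.9×10⁻⁴ = 0.088559 m
1720–2530 m: 810 × 0.86 × 2.2×10⁻⁴ = 0.153252 m
2530–3050 m: 520 × 0.38 × 1.7×10⁻⁴ = 0.033592 m
Δh = 0.04004 + 0.13746 + 0.088559 + 0.153252 + 0.033592 = 0.452903 m ≈ 45 cm

45 cm of thermosteric rise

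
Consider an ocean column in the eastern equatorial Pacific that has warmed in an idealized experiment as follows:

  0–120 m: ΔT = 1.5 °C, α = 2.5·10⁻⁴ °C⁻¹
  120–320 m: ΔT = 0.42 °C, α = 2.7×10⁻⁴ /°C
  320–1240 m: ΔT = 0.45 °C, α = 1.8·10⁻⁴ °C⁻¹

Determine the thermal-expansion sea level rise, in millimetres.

142 mm

Layer 1: 1.5 × 120 × 2.5×10⁻⁴ = 0.04500 m
Layer 2: 0.42 × 200 × 2.7×10⁻⁴ = 0.02268 m
Layer 3: 1.8×10⁻⁴ × 0.45 × 920 = 0.07452 m
Δh = 0.04500 + 0.02268 + 0.07452 = 0.14220 m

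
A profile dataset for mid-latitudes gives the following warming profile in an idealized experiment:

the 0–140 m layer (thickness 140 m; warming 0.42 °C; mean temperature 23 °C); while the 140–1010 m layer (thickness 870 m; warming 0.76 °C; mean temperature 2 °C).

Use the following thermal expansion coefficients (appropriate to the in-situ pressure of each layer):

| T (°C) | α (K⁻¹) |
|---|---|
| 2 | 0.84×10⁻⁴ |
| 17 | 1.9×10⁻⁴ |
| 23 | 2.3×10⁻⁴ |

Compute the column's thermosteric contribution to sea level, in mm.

Layer 1 at 23 °C → α = 2.3×10⁻⁴ K⁻¹
Layer 2 at 2 °C → α = 0.84×10⁻⁴ K⁻¹
140 × 0.42 × 2.3×10⁻⁴ = 0.013524 m
140–1010 m: 0.84×10⁻⁴ × 0.76 × 870 = 0.0555408 m
Δh = 0.013524 + 0.0555408 = 0.0690648 m ≈ 69.1 mm

Δh = 69.1 mm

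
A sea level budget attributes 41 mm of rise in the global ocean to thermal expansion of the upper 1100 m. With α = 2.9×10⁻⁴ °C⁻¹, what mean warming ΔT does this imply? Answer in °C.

about 0.13 °C

ΔT = Δh/(αH) = 0.041 / (2.9×10⁻⁴ × 1100) ≈ 0.1285 °C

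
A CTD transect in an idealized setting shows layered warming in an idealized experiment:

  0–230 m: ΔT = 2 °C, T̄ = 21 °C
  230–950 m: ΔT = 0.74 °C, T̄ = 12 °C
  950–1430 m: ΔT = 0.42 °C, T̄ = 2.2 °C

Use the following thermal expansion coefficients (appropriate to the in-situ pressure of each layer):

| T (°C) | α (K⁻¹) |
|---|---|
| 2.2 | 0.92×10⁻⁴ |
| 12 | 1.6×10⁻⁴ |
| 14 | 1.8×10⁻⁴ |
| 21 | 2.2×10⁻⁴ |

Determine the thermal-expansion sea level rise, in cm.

Δh = 20.5 cm

Layer 1 at 21 °C → α = 2.2×10⁻⁴ K⁻¹
Layer 2 at 12 °C → α = 1.6×10⁻⁴ K⁻¹
Layer 3 at 2.2 °C → α = 0.92×10⁻⁴ K⁻¹
0–230 m: 2.2×10⁻⁴ × 230 × 2 = 0.10120 m
Layer 2: 1.6×10⁻⁴ × 720 × 0.74 = 0.085248 m
0.42 × 480 × 0.92×10⁻⁴ = 0.0185472 m
Δh = 0.10120 + 0.085248 + 0.0185472 = 0.2049952 m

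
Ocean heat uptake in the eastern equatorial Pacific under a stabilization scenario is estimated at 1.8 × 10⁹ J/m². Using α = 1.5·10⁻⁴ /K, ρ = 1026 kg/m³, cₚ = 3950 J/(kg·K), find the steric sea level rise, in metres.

Δh = αQ/(ρcₚ) = 1.5×10⁻⁴ × 1.8×10⁹ / (1026 × 3950) ≈ 0.066622 m

about 0.0666 m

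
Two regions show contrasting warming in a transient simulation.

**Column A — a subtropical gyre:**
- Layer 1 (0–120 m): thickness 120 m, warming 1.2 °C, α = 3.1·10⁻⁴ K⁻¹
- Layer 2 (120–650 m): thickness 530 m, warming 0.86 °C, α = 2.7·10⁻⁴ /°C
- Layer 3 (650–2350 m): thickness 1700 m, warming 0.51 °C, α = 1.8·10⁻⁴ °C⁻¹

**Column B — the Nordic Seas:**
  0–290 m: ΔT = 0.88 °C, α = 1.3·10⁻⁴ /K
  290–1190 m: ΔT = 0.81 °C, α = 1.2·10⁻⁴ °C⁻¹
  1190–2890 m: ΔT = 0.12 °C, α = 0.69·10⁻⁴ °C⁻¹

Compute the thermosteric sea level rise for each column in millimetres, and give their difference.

A 1.2 × 3.1×10⁻⁴ × 120 = 0.04464 m
A 120–650 m: 530 × 2.7×10⁻⁴ × 0.86 = 0.123066 m
A Layer 3: 1700 × 0.51 × 1.8×10⁻⁴ = 0.15606 m
A total: 0.323766 m
B 0–290 m: 290 × 1.3×10⁻⁴ × 0.88 = 0.033176 m
B 0.81 × 1.2×10⁻⁴ × 900 = 0.08748 m
B Layer 3: 0.12 × 1700 × 0.69×10⁻⁴ = 0.014076 m
B total: 0.134732 m
Difference: 0.323766 − 0.134732 = 0.189034 m

A: 320 mm; B: 130 mm; difference 190 mm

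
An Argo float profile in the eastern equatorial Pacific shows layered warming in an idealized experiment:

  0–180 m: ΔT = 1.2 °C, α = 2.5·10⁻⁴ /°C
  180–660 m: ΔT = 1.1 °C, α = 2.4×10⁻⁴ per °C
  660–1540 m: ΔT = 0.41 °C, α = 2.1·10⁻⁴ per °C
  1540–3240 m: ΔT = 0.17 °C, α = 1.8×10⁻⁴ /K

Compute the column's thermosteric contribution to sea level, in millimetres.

about 310 mm

Layer 1: 180 × 1.2 × 2.5×10⁻⁴ = 0.05400 m
180–660 m: 480 × 2.4×10⁻⁴ × 1.1 = 0.12672 m
0.41 × 2.1×10⁻⁴ × 880 = 0.075768 m
Layer 4: 1700 × 1.8×10⁻⁴ × 0.17 = 0.05202 m
Δh = 0.05400 + 0.12672 + 0.075768 + 0.05202 = 0.308508 m ≈ 310 mm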